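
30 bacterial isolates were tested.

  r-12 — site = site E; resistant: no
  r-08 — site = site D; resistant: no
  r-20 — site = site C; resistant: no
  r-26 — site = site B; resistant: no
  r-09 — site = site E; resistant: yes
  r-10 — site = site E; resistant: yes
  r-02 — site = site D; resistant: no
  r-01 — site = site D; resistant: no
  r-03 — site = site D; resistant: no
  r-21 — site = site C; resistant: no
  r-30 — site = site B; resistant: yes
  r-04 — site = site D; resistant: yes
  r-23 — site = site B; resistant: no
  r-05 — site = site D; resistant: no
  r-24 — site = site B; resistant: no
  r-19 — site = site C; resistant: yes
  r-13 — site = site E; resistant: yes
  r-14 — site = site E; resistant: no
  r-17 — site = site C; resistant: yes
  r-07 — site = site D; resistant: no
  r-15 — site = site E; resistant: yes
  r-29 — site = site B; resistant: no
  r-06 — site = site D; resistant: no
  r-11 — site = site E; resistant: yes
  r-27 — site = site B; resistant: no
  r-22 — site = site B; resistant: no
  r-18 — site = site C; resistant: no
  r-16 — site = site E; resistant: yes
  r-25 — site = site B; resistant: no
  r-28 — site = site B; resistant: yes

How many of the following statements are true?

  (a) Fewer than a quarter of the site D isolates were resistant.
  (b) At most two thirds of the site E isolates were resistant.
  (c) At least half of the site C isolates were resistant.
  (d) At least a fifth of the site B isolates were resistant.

2

(a) site D: |A| = 8, |A ∩ B| = 1; needs |A ∩ B| / |A| < 1/4 — true.
(b) site E: |A| = 8, |A ∩ B| = 6; needs |A ∩ B| / |A| ≤ 2/3 — false.
(c) site C: |A| = 5, |A ∩ B| = 2; needs |A ∩ B| ≥ |A ∖ B| — false.
(d) site B: |A| = 9, |A ∩ B| = 2; needs |A ∩ B| / |A| ≥ 1/5 — true.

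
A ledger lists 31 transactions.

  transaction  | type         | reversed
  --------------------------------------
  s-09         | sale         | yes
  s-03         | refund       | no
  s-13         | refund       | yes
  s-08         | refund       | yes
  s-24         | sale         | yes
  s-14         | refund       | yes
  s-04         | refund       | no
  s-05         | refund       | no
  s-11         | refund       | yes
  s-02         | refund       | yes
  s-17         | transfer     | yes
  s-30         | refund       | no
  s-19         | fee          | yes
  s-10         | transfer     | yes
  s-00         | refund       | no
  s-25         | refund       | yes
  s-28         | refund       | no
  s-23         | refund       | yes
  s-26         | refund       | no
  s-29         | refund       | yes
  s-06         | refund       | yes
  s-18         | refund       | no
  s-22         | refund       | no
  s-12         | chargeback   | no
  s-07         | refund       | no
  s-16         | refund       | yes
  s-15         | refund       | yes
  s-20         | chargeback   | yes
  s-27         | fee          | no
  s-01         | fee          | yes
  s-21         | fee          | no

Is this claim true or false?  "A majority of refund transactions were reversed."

Truth condition: |A ∩ B| > |A ∖ B|.
|A| = 21, |A ∩ B| = 11, |A ∖ B| = 10.
11 > 10, so the statement is true.

True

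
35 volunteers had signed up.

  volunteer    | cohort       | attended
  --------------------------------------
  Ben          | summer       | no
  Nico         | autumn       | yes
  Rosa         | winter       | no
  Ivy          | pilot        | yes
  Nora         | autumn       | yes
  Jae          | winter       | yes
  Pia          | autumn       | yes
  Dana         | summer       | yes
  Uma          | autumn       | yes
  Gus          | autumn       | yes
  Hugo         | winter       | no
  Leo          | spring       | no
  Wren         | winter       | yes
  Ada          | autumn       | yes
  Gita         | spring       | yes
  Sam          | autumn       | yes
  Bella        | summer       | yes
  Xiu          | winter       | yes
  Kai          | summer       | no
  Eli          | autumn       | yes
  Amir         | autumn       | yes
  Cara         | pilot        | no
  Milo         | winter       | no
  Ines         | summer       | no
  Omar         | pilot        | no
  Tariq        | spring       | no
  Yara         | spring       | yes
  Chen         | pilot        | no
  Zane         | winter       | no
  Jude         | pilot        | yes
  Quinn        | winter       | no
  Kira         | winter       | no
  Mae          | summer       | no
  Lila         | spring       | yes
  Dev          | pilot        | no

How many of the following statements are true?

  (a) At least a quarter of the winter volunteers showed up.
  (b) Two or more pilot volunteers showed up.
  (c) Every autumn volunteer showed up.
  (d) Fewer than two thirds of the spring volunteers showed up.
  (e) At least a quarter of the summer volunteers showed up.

(a) winter: |A| = 9, |A ∩ B| = 3; needs |A ∩ B| / |A| ≥ 1/4 — true.
(b) pilot: |A| = 6, |A ∩ B| = 2; needs |A ∩ B| ≥ 2 — true.
(c) autumn: |A| = 9, |A ∩ B| = 9; needs A ⊆ B, i.e. every element of A is in B (|A ∖ B| = 0) — true.
(d) spring: |A| = 5, |A ∩ B| = 3; needs |A ∩ B| / |A| < 2/3 — true.
(e) summer: |A| = 6, |A ∩ B| = 2; needs |A ∩ B| / |A| ≥ 1/4 — true.

5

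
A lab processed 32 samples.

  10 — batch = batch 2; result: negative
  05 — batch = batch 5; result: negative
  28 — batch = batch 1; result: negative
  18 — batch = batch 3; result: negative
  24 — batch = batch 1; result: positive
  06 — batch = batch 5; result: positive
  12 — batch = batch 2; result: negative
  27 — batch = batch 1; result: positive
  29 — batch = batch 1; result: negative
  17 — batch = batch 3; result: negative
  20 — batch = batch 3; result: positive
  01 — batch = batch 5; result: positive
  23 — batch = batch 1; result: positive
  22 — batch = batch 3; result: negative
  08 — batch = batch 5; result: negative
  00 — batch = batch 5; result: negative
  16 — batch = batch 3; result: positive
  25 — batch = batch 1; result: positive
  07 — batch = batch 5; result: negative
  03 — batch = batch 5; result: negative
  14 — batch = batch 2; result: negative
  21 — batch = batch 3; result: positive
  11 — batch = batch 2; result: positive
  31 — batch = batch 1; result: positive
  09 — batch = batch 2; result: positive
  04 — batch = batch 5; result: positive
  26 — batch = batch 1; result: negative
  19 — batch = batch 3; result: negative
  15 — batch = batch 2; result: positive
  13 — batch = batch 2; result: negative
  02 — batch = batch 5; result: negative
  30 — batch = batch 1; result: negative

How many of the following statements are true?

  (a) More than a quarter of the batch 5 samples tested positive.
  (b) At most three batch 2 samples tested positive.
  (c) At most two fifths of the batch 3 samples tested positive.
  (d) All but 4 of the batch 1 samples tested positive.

(a) batch 5: |A| = 9, |A ∩ B| = 3; needs |A ∩ B| / |A| > 1/4 — true.
(b) batch 2: |A| = 7, |A ∩ B| = 3; needs |A ∩ B| ≤ 3 — true.
(c) batch 3: |A| = 7, |A ∩ B| = 3; needs |A ∩ B| / |A| ≤ 2/5 — false.
(d) batch 1: |A| = 9, |A ∩ B| = 5; needs |A ∖ B| = 4 — true.

3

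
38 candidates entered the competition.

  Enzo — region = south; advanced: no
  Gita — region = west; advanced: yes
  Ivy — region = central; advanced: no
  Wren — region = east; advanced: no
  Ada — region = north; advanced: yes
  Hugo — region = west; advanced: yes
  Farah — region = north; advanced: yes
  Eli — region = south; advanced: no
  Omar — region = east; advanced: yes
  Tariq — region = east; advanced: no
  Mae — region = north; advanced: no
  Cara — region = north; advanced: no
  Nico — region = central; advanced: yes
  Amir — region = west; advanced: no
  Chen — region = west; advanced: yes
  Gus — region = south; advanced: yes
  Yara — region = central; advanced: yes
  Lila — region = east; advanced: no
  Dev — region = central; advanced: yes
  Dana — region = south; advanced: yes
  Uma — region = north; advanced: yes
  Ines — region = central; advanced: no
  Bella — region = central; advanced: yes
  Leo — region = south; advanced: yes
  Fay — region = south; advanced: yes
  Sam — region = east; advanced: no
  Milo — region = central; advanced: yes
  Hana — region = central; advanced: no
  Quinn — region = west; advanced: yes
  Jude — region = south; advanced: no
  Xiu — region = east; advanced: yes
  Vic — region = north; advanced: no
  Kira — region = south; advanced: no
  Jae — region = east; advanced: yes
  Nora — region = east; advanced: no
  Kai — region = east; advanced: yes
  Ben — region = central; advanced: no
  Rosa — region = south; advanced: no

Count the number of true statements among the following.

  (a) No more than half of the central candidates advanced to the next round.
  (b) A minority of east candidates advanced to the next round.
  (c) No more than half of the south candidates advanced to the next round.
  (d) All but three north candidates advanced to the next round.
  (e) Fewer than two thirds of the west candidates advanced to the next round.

(a) central: |A| = 9, |A ∩ B| = 5; needs |A ∩ B| ≤ |A ∖ B| — false.
(b) east: |A| = 9, |A ∩ B| = 4; needs |A ∩ B| < |A ∖ B| — true.
(c) south: |A| = 9, |A ∩ B| = 4; needs |A ∩ B| ≤ |A ∖ B| — true.
(d) north: |A| = 6, |A ∩ B| = 3; needs |A ∖ B| = 3 — true.
(e) west: |A| = 5, |A ∩ B| = 4; needs |A ∩ B| / |A| < 2/3 — false.

3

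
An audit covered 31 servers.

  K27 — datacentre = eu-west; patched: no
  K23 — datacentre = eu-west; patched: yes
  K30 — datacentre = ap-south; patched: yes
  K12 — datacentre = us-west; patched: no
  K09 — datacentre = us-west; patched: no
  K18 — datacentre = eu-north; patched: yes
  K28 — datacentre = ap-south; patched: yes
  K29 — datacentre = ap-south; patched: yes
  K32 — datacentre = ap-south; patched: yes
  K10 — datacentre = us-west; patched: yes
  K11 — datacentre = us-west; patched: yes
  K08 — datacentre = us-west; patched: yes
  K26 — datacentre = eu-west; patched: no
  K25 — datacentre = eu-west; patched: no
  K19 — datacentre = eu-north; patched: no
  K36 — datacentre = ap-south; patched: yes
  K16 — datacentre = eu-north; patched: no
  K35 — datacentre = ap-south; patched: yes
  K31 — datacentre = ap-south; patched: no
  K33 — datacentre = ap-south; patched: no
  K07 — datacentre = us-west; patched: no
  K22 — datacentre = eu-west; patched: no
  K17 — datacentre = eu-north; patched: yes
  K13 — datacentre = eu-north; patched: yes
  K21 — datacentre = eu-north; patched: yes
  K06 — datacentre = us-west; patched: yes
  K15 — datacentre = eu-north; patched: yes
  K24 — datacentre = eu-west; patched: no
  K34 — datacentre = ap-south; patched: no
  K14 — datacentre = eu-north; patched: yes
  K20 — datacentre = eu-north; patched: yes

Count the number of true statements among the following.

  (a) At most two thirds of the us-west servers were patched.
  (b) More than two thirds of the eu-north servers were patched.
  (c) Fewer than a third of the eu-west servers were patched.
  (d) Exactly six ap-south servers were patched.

4

(a) us-west: |A| = 7, |A ∩ B| = 4; needs |A ∩ B| / |A| ≤ 2/3 — true.
(b) eu-north: |A| = 9, |A ∩ B| = 7; needs |A ∩ B| / |A| > 2/3 — true.
(c) eu-west: |A| = 6, |A ∩ B| = 1; needs |A ∩ B| / |A| < 1/3 — true.
(d) ap-south: |A| = 9, |A ∩ B| = 6; needs |A ∩ B| = 6 — true.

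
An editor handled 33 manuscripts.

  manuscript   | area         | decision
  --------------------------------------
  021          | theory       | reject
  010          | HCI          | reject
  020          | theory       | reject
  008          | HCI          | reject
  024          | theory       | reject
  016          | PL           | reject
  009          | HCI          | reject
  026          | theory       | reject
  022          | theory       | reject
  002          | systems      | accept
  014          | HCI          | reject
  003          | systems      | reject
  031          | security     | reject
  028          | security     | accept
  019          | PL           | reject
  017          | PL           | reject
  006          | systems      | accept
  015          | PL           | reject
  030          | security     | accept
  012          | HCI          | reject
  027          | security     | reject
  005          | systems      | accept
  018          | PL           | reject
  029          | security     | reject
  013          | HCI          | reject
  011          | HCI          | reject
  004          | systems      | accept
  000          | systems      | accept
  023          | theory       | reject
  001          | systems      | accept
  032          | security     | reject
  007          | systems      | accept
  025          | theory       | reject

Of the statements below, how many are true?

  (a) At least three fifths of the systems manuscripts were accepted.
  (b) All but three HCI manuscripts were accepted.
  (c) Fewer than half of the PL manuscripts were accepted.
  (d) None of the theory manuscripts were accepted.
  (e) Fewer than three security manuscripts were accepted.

4

(a) systems: |A| = 8, |A ∩ B| = 7; needs |A ∩ B| / |A| ≥ 3/5 — true.
(b) HCI: |A| = 7, |A ∩ B| = 0; needs |A ∖ B| = 3 — false.
(c) PL: |A| = 5, |A ∩ B| = 0; needs |A ∩ B| < |A ∖ B| — true.
(d) theory: |A| = 7, |A ∩ B| = 0; needs A ∩ B = ∅ (|A ∩ B| = 0) — true.
(e) security: |A| = 6, |A ∩ B| = 2; needs |A ∩ B| < 3 — true.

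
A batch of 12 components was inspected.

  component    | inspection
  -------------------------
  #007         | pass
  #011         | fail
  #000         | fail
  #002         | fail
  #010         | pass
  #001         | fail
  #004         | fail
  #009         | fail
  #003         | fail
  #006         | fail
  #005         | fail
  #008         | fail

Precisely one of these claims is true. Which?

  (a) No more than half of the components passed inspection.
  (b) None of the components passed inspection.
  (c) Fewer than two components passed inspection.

|A| = 12, |A ∩ B| = 2, |A ∖ B| = 10.
(a) requires |A ∩ B| ≤ |A ∖ B|: true.
(b) requires A ∩ B = ∅ (|A ∩ B| = 0): false.
(c) requires |A ∩ B| < 2: false.

(a)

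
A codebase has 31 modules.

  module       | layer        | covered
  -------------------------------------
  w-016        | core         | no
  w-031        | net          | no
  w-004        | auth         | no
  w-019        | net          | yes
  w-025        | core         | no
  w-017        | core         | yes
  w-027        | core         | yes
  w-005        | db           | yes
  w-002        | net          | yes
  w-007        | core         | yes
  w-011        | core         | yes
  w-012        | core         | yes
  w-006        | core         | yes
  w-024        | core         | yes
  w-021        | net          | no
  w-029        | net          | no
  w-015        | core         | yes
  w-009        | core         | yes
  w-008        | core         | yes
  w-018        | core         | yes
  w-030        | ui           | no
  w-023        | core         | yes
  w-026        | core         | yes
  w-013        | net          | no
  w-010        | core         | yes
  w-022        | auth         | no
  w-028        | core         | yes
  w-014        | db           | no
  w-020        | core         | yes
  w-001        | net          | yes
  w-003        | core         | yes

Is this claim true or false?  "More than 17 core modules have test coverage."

False

The determiner here denotes the relation: |A ∩ B| > 17.
|A| = 19, |A ∩ B| = 17, |A ∖ B| = 2.
|A ∩ B| = 17, so the statement is false.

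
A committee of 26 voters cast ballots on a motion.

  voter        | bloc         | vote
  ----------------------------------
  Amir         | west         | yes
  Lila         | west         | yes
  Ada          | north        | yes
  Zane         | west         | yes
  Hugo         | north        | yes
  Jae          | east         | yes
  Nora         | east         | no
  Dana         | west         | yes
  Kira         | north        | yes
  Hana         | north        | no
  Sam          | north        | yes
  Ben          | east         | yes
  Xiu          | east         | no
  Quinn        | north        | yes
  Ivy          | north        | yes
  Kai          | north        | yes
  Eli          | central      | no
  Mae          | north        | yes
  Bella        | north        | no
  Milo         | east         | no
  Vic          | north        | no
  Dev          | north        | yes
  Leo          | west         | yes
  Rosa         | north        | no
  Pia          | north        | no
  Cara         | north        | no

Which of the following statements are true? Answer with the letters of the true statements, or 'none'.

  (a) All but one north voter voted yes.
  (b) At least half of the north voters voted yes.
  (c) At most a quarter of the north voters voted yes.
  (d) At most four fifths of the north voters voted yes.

(b), (d)

|A| = 15, |A ∩ B| = 9, |A ∖ B| = 6.
(a) |A ∖ B| = 1: fails.
(b) |A ∩ B| ≥ |A ∖ B|: holds.
(c) |A ∩ B| / |A| ≤ 1/4: fails.
(d) |A ∩ B| / |A| ≤ 4/5: holds.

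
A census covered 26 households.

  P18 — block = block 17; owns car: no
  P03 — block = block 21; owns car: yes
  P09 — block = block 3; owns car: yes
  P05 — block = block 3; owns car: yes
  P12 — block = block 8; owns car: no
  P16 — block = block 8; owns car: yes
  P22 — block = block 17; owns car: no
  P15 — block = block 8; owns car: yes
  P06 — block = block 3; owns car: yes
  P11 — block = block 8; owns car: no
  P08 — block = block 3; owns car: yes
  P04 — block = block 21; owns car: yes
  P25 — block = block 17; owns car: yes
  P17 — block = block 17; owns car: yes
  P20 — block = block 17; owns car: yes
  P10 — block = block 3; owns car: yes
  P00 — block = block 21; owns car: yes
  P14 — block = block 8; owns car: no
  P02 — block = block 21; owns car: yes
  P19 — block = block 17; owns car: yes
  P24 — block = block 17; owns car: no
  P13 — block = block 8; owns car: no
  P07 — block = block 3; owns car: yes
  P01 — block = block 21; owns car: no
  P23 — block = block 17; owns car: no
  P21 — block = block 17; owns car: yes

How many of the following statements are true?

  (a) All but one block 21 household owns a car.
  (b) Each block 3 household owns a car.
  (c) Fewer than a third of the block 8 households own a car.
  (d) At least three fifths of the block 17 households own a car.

2

(a) block 21: |A| = 5, |A ∩ B| = 4; needs |A ∖ B| = 1 — true.
(b) block 3: |A| = 6, |A ∩ B| = 6; needs A ⊆ B, i.e. every element of A is in B (|A ∖ B| = 0) — true.
(c) block 8: |A| = 6, |A ∩ B| = 2; needs |A ∩ B| / |A| < 1/3 — false.
(d) block 17: |A| = 9, |A ∩ B| = 5; needs |A ∩ B| / |A| ≥ 3/5 — false.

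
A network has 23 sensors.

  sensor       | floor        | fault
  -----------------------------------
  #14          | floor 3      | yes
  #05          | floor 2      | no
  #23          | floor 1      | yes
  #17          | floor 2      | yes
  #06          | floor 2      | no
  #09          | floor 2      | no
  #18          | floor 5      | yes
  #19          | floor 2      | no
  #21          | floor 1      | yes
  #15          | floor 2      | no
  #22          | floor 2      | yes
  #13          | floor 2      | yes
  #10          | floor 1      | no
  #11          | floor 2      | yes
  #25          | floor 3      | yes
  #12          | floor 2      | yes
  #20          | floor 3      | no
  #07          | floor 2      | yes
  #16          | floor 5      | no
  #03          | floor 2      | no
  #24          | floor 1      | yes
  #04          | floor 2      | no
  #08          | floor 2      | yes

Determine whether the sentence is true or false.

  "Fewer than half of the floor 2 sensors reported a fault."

Truth condition: |A ∩ B| < |A ∖ B|.
A (the restrictor) = {#05, #17, #06, #09, #19, #15, #22, #13, #11, #12, #07, #03, #04, #08}, |A| = 14.
A ∩ B = {#17, #22, #13, #11, #12, #07, #08}, so |A ∩ B| = 7.
A ∖ B = {#05, #06, #09, #19, #15, #03, #04}, so |A ∖ B| = 7.
7 = 7, so the statement is false.

False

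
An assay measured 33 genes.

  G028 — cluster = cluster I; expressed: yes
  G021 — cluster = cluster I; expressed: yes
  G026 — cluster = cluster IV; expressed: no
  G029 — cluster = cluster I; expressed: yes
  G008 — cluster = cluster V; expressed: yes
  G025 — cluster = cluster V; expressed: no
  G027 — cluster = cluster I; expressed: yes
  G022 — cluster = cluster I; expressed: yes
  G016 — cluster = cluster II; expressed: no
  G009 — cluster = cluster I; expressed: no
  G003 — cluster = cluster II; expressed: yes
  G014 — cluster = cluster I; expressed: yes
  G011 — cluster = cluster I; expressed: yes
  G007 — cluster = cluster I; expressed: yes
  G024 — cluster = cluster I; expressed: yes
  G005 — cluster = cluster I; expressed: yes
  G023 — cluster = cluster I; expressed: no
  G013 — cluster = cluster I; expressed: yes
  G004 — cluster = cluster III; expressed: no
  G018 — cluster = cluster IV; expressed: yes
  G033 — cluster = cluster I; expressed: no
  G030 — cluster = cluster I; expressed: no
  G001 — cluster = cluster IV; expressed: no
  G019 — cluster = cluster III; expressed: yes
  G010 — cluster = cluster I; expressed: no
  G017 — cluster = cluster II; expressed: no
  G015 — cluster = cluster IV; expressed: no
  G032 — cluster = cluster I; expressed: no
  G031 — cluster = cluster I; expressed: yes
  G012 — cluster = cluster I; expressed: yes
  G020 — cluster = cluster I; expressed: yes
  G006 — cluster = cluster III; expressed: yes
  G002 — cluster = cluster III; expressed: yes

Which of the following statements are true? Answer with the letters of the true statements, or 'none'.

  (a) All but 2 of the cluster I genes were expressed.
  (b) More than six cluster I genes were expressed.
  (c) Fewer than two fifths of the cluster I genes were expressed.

(b)

|A| = 20, |A ∩ B| = 14, |A ∖ B| = 6.
(a) |A ∖ B| = 2: fails.
(b) |A ∩ B| > 6: holds.
(c) |A ∩ B| / |A| < 2/5: fails.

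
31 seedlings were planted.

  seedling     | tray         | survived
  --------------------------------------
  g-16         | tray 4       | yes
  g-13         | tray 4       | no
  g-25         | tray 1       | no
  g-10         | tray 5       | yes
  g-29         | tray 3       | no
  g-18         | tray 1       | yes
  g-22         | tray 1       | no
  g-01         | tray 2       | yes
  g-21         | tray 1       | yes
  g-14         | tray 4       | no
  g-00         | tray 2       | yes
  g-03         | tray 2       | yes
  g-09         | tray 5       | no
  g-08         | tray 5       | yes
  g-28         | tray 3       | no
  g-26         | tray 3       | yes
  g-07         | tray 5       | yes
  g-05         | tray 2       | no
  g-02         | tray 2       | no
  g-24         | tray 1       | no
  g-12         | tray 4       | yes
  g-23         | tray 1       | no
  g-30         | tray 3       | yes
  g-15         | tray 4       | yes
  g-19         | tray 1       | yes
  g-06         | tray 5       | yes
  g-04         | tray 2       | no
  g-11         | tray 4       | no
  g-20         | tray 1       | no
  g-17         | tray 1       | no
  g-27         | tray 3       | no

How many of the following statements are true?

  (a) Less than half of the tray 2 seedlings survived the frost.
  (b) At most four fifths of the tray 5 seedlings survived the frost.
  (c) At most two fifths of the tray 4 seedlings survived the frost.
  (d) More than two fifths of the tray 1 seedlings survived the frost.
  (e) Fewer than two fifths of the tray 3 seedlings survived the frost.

1

(a) tray 2: |A| = 6, |A ∩ B| = 3; needs |A ∩ B| < |A ∖ B| — false.
(b) tray 5: |A| = 5, |A ∩ B| = 4; needs |A ∩ B| / |A| ≤ 4/5 — true.
(c) tray 4: |A| = 6, |A ∩ B| = 3; needs |A ∩ B| / |A| ≤ 2/5 — false.
(d) tray 1: |A| = 9, |A ∩ B| = 3; needs |A ∩ B| / |A| > 2/5 — false.
(e) tray 3: |A| = 5, |A ∩ B| = 2; needs |A ∩ B| / |A| < 2/5 — false.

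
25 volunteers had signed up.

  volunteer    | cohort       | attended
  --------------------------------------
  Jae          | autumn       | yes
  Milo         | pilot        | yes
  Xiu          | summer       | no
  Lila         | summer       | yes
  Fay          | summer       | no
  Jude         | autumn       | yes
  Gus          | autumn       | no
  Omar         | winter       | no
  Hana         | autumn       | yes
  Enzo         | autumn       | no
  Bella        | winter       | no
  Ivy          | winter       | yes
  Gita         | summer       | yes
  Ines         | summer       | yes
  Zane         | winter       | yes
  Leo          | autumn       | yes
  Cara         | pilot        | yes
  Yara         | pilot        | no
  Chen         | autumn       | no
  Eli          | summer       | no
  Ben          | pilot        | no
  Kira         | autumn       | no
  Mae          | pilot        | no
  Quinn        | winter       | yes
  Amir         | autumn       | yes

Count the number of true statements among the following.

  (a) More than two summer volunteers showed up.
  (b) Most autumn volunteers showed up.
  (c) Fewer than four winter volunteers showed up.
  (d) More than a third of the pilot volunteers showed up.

4

(a) summer: |A| = 6, |A ∩ B| = 3; needs |A ∩ B| > 2 — true.
(b) autumn: |A| = 9, |A ∩ B| = 5; needs |A ∩ B| > |A ∖ B| — true.
(c) winter: |A| = 5, |A ∩ B| = 3; needs |A ∩ B| < 4 — true.
(d) pilot: |A| = 5, |A ∩ B| = 2; needs |A ∩ B| / |A| > 1/3 — true.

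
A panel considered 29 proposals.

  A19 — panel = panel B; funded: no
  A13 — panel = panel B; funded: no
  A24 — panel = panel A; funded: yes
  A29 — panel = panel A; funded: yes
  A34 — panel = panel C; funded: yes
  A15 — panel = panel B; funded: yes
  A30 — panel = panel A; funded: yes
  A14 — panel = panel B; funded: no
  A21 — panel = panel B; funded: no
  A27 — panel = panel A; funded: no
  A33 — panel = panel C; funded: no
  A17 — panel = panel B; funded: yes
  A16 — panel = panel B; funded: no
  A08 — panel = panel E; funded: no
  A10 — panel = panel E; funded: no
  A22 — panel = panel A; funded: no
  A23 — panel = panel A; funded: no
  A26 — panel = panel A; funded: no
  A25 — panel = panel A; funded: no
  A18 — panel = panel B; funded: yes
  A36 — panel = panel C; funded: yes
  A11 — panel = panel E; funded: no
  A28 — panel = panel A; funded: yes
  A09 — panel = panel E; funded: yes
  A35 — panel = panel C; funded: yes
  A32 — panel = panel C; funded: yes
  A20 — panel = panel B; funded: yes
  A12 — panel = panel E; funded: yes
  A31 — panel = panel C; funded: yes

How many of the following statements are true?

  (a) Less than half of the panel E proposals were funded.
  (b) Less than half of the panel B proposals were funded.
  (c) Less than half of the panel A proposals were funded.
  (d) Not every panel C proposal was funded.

(a) panel E: |A| = 5, |A ∩ B| = 2; needs |A ∩ B| < |A ∖ B| — true.
(b) panel B: |A| = 9, |A ∩ B| = 4; needs |A ∩ B| < |A ∖ B| — true.
(c) panel A: |A| = 9, |A ∩ B| = 4; needs |A ∩ B| < |A ∖ B| — true.
(d) panel C: |A| = 6, |A ∩ B| = 5; needs A ⊄ B (|A ∖ B| ≥ 1) — true.

4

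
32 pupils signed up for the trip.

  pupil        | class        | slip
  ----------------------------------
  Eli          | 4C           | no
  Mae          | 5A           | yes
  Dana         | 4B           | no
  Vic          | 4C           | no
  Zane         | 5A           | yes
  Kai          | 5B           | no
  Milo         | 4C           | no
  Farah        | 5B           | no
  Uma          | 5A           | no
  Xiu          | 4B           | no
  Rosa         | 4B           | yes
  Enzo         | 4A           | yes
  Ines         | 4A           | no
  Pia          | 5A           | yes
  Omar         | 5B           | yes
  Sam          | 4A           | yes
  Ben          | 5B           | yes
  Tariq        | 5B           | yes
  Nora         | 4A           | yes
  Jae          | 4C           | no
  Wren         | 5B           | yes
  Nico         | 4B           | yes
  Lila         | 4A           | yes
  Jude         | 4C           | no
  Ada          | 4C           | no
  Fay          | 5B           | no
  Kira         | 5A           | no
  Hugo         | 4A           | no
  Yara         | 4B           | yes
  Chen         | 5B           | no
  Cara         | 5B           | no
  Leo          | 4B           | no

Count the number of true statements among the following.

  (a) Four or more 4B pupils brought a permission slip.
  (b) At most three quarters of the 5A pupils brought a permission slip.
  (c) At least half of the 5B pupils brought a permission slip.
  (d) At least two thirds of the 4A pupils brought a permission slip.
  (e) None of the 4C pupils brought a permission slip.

(a) 4B: |A| = 6, |A ∩ B| = 3; needs |A ∩ B| ≥ 4 — false.
(b) 5A: |A| = 5, |A ∩ B| = 3; needs |A ∩ B| / |A| ≤ 3/4 — true.
(c) 5B: |A| = 9, |A ∩ B| = 4; needs |A ∩ B| ≥ |A ∖ B| — false.
(d) 4A: |A| = 6, |A ∩ B| = 4; needs |A ∩ B| / |A| ≥ 2/3 — true.
(e) 4C: |A| = 6, |A ∩ B| = 0; needs A ∩ B = ∅ (|A ∩ B| = 0) — true.

3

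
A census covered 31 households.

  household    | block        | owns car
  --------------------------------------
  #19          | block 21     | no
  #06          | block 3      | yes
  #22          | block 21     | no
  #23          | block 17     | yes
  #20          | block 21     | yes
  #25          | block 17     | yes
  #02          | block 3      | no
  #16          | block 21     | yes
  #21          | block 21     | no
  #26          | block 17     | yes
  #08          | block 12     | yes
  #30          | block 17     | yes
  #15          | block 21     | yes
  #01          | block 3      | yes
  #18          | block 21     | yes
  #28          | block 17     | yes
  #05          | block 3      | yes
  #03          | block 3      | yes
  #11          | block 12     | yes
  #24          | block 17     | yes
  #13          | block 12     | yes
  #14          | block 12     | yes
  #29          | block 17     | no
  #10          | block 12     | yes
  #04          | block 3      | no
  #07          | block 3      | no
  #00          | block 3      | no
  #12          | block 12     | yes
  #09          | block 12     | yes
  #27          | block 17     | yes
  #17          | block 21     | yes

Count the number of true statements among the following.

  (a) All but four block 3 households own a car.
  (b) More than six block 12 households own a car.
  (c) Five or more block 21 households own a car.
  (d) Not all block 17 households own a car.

(a) block 3: |A| = 8, |A ∩ B| = 4; needs |A ∖ B| = 4 — true.
(b) block 12: |A| = 7, |A ∩ B| = 7; needs |A ∩ B| > 6 — true.
(c) block 21: |A| = 8, |A ∩ B| = 5; needs |A ∩ B| ≥ 5 — true.
(d) block 17: |A| = 8, |A ∩ B| = 7; needs A ⊄ B (|A ∖ B| ≥ 1) — true.

4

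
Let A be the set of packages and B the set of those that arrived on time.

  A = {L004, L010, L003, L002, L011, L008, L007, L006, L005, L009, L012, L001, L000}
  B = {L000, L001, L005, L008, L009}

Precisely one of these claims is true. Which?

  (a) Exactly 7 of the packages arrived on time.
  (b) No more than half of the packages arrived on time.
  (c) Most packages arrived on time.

|A| = 13, |A ∩ B| = 5, |A ∖ B| = 8.
(a) requires |A ∩ B| = 7: false.
(b) requires |A ∩ B| ≤ |A ∖ B|: true.
(c) requires |A ∩ B| > |A ∖ B|: false.

(b)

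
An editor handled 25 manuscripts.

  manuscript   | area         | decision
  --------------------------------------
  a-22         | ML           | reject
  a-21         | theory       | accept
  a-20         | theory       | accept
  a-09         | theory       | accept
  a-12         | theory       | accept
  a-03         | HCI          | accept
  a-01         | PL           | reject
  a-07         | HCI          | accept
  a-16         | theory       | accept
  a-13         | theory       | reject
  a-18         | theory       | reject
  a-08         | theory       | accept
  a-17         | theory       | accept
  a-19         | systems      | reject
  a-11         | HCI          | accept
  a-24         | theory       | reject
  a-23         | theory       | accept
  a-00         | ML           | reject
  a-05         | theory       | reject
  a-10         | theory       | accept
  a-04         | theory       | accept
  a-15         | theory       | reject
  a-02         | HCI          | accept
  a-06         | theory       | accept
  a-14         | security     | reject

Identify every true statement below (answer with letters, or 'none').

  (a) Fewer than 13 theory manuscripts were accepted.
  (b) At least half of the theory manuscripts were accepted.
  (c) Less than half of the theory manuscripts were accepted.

|A| = 16, |A ∩ B| = 11, |A ∖ B| = 5.
(a) |A ∩ B| < 13: holds.
(b) |A ∩ B| ≥ |A ∖ B|: holds.
(c) |A ∩ B| < |A ∖ B|: fails.

(a), (b)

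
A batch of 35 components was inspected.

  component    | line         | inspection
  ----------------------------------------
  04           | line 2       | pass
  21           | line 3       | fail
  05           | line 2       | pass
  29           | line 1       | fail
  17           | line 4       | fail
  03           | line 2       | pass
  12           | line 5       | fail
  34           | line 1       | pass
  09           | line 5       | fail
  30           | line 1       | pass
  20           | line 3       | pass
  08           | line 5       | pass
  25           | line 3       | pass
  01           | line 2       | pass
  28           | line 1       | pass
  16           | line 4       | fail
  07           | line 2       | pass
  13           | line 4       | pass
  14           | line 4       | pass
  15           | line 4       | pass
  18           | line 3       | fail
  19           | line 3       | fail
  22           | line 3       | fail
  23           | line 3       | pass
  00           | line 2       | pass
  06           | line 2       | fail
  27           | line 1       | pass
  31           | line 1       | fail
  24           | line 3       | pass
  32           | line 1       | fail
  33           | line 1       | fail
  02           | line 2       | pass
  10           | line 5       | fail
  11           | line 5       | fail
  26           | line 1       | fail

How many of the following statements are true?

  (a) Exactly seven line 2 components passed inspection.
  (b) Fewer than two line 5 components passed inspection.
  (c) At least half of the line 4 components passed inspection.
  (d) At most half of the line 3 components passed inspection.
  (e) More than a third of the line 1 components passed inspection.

5

(a) line 2: |A| = 8, |A ∩ B| = 7; needs |A ∩ B| = 7 — true.
(b) line 5: |A| = 5, |A ∩ B| = 1; needs |A ∩ B| < 2 — true.
(c) line 4: |A| = 5, |A ∩ B| = 3; needs |A ∩ B| ≥ |A ∖ B| — true.
(d) line 3: |A| = 8, |A ∩ B| = 4; needs |A ∩ B| ≤ |A ∖ B| — true.
(e) line 1: |A| = 9, |A ∩ B| = 4; needs |A ∩ B| / |A| > 1/3 — true.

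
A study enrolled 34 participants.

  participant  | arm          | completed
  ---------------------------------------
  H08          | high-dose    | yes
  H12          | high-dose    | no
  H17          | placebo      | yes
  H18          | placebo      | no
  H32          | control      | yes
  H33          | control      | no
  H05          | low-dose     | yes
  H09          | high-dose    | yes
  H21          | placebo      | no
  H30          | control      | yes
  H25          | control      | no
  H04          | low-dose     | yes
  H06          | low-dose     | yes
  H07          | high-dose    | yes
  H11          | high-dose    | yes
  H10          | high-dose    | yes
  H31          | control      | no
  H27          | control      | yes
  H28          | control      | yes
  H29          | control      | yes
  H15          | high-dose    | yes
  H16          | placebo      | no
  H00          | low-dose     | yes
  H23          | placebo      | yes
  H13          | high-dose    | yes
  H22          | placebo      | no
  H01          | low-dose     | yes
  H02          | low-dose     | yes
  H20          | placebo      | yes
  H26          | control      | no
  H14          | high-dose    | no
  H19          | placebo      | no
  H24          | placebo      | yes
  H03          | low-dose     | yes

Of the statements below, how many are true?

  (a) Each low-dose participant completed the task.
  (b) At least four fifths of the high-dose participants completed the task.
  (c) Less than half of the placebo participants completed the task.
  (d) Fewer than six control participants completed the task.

3

(a) low-dose: |A| = 7, |A ∩ B| = 7; needs A ⊆ B, i.e. every element of A is in B (|A ∖ B| = 0) — true.
(b) high-dose: |A| = 9, |A ∩ B| = 7; needs |A ∩ B| / |A| ≥ 4/5 — false.
(c) placebo: |A| = 9, |A ∩ B| = 4; needs |A ∩ B| < |A ∖ B| — true.
(d) control: |A| = 9, |A ∩ B| = 5; needs |A ∩ B| < 6 — true.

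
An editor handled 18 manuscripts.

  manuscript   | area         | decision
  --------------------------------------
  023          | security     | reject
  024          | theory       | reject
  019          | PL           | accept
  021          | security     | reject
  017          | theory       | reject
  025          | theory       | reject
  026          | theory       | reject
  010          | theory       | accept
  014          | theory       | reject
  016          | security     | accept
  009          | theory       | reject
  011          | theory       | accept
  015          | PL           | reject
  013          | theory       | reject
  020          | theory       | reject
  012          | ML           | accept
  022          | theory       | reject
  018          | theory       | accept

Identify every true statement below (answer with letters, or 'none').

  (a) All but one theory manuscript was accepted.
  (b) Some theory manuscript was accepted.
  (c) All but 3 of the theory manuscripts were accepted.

|A| = 12, |A ∩ B| = 3, |A ∖ B| = 9.
(a) |A ∖ B| = 1: fails.
(b) A ∩ B ≠ ∅ (|A ∩ B| ≥ 1): holds.
(c) |A ∖ B| = 3: fails.

(b)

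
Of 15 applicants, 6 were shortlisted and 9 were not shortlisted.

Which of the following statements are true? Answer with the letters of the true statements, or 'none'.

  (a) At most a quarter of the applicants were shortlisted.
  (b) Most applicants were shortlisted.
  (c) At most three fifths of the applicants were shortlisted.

|A| = 15, |A ∩ B| = 6, |A ∖ B| = 9.
(a) |A ∩ B| / |A| ≤ 1/4: fails.
(b) |A ∩ B| > |A ∖ B|: fails.
(c) |A ∩ B| / |A| ≤ 3/5: holds.

(c)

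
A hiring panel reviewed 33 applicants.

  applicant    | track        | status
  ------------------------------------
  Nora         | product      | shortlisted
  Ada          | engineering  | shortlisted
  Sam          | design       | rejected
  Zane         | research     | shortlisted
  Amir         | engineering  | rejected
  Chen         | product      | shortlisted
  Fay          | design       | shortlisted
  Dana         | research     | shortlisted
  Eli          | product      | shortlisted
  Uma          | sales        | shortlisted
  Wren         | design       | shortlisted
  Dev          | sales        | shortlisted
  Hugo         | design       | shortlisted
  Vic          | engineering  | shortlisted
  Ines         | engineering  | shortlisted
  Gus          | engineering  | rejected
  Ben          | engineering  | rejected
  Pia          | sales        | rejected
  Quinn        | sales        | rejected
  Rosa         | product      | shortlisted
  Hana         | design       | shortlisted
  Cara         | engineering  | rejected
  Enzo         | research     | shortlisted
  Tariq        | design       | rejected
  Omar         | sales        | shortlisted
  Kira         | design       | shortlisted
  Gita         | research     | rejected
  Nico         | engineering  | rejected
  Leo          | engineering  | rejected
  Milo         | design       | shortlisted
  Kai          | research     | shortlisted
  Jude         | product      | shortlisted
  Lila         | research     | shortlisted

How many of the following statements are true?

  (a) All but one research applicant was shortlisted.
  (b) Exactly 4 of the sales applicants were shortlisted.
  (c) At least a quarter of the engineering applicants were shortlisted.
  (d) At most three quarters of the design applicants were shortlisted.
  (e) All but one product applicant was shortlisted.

3

(a) research: |A| = 6, |A ∩ B| = 5; needs |A ∖ B| = 1 — true.
(b) sales: |A| = 5, |A ∩ B| = 3; needs |A ∩ B| = 4 — false.
(c) engineering: |A| = 9, |A ∩ B| = 3; needs |A ∩ B| / |A| ≥ 1/4 — true.
(d) design: |A| = 8, |A ∩ B| = 6; needs |A ∩ B| / |A| ≤ 3/4 — true.
(e) product: |A| = 5, |A ∩ B| = 5; needs |A ∖ B| = 1 — false.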